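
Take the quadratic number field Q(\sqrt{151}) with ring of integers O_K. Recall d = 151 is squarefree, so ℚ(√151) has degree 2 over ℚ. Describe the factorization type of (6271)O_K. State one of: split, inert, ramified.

remains prime (inert)

151 mod 4 = 3, hence disc K = 4·151 = 604 and O_K = ℤ[√151].
6271 ∤ 604, so 6271 is unramified.
Compute (151/6271) via Euler: 151^((6271-1)/2) mod 6271 = 6270, so (151/6271) = -1.
Legendre symbol -1 ⇒ 6271 is inert.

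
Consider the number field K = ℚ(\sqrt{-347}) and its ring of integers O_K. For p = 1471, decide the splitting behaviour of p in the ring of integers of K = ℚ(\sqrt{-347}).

split — (1471) = 𝔭₁𝔭₂ with 𝔭₁ ≠ 𝔭₂

Since -347 ≡ 1 mod 4, the ring of integers is ℤ[(1+√-347)/2] with discriminant -347.
1471 ∤ -347, so 1471 is unramified.
(-347/1471) = 1124^735 mod 1471 = 1, giving Legendre symbol 1.
Legendre symbol 1 ⇒ 1471 is split.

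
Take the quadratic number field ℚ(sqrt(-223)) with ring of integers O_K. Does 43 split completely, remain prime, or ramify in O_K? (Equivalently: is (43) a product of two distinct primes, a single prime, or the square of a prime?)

d = -223 ≡ 1 (mod 4), so O_K = ℤ[(1+√-223)/2] and disc(K) = d = -223.
43 ∤ -223, so 43 is unramified.
Euler's criterion: (-223)^21 mod 43 = 1. Thus (-223|43) = 1.
Legendre symbol 1 ⇒ 43 is split.

p splits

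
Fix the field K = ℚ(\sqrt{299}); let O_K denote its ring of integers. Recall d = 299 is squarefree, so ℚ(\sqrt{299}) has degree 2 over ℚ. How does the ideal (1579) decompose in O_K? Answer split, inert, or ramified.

d = 299 ≡ 3 (mod 4), so O_K = ℤ[√299] and disc(K) = 4d = 1196.
1579 ∤ 1196, so 1579 is unramified.
Euler's criterion: 299^789 mod 1579 = 1578. Thus (299|1579) = -1.
(299/1579) = -1, so 1579 is inert.

1579 remains inert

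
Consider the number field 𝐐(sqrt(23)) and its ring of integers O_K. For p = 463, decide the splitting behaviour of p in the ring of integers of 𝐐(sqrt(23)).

23 mod 4 = 3, hence disc K = 4·23 = 92 and O_K = ℤ[√23].
disc(K) = 92 is not divisible by 463; 463 is unramified.
Compute (23/463) via Euler: 23^((463-1)/2) mod 463 = 462, so (23/463) = -1.
(23/463) = -1, so 463 is inert.

p is inert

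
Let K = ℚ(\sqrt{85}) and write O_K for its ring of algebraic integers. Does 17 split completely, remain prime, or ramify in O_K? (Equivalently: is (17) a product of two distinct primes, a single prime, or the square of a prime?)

ramified

d = 85 ≡ 1 (mod 4), so O_K = ℤ[(1+√85)/2] and disc(K) = d = 85.
17 divides disc(K) = 85, so 17 ramifies.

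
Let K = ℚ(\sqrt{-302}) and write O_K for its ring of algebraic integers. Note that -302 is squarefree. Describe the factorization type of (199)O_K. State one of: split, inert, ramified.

p is inert

d = -302 ≡ 2 (mod 4), so O_K = ℤ[√-302] and disc(K) = 4d = -1208.
Since gcd(199, -1208) = 1 the prime 199 does not ramify.
Compute (-302/199) via Euler: 96^((199-1)/2) mod 199 = 198, so (-302/199) = -1.
Legendre symbol -1 ⇒ 199 is inert.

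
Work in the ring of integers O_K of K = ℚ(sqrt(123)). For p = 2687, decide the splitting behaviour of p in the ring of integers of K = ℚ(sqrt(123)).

p is inert

d = 123 ≡ 3 (mod 4), so O_K = ℤ[√123] and disc(K) = 4d = 492.
Since gcd(2687, 492) = 1 the prime 2687 does not ramify.
Euler's criterion: 123^1343 mod 2687 = 2686. Thus (123|2687) = -1.
Legendre symbol -1 ⇒ 2687 is inert.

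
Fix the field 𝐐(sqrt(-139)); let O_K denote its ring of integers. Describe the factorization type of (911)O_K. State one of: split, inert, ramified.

911 splits in O_K

d = -139 ≡ 1 (mod 4), so O_K = ℤ[(1+√-139)/2] and disc(K) = d = -139.
911 ∤ -139, so 911 is unramified.
Euler's criterion: (-139)^455 mod 911 = 1. Thus (-139|911) = 1.
(-139/911) = 1, so 911 splits.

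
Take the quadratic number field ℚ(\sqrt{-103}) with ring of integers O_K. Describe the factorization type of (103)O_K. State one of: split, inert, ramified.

Since -103 ≡ 1 mod 4, the ring of integers is ℤ[(1+√-103)/2] with discriminant -103.
103 divides disc(K) = -103, so 103 ramifies.

ramified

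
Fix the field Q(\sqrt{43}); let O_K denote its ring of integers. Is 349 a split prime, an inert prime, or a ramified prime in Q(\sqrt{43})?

d = 43 ≡ 3 (mod 4), so O_K = ℤ[√43] and disc(K) = 4d = 172.
disc(K) = 172 is not divisible by 349; 349 is unramified.
Euler's criterion: 43^174 mod 349 = 348. Thus (43|349) = -1.
(43/349) = -1, so 349 is inert.

inert — (349) stays prime in O_K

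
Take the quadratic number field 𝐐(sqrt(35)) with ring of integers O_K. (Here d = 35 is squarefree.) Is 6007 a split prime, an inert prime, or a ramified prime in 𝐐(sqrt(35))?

split — (6007) = 𝔭₁𝔭₂ with 𝔭₁ ≠ 𝔭₂

35 mod 4 = 3, hence disc K = 4·35 = 140 and O_K = ℤ[√35].
6007 ∤ 140, so 6007 is unramified.
Compute (35/6007) via Euler: 35^((6007-1)/2) mod 6007 = 1, so (35/6007) = 1.
d is a quadratic residue mod p, hence 6007 splits in O_K.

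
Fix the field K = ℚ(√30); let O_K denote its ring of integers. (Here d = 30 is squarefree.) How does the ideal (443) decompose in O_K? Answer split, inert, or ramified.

split — (443) = 𝔭₁𝔭₂ with 𝔭₁ ≠ 𝔭₂

30 mod 4 = 2, hence disc K = 4·30 = 120 and O_K = ℤ[√30].
443 ∤ 120, so 443 is unramified.
Legendre symbol by Euler's criterion: (30/443) ≡ 30^221 ≡ 1 (mod 443), i.e. (30/443) = 1.
(30/443) = 1, so 443 splits.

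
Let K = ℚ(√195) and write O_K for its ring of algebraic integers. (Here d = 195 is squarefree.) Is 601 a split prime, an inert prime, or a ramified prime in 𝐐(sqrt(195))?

d = 195 ≡ 3 (mod 4), so O_K = ℤ[√195] and disc(K) = 4d = 780.
disc(K) = 780 is not divisible by 601; 601 is unramified.
Euler's criterion: 195^300 mod 601 = 1. Thus (195|601) = 1.
(195/601) = 1, so 601 splits.

split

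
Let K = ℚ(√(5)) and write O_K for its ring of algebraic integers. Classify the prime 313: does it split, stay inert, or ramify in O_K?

d = 5 ≡ 1 (mod 4), so O_K = ℤ[(1+√5)/2] and disc(K) = d = 5.
313 ∤ 5, so 313 is unramified.
Euler's criterion: 5^156 mod 313 = 312. Thus (5|313) = -1.
d is a non-residue mod p, hence 313 remains inert in O_K.

remains prime (inert)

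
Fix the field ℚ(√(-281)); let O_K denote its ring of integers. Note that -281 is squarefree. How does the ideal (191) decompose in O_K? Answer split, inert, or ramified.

Since -281 ≢ 1 mod 4, the ring of integers is ℤ[√-281] with discriminant 4·(-281) = -1124.
191 ∤ -1124, so 191 is unramified.
(-281/191) = 101^95 mod 191 = 190, giving Legendre symbol -1.
Legendre symbol -1 ⇒ 191 is inert.

inert — (191) stays prime in O_K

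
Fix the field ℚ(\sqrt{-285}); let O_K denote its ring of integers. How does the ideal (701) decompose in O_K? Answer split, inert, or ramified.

-285 mod 4 = 3, hence disc K = 4·(-285) = -1140 and O_K = ℤ[√-285].
Since gcd(701, -1140) = 1 the prime 701 does not ramify.
Euler's criterion: (-285)^350 mod 701 = 700. Thus (-285|701) = -1.
Legendre symbol -1 ⇒ 701 is inert.

remains prime (inert)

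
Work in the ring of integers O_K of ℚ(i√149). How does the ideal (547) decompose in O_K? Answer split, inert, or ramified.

547 remains inert

d = -149 ≡ 3 (mod 4), so O_K = ℤ[√-149] and disc(K) = 4d = -596.
547 ∤ -596, so 547 is unramified.
Legendre symbol by Euler's criterion: (-149/547) ≡ (-149)^273 ≡ 546 (mod 547), i.e. (-149/547) = -1.
d is a non-residue mod p, hence 547 remains inert in O_K.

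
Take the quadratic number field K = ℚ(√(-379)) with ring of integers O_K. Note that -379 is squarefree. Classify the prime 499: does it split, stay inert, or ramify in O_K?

split

Since -379 ≡ 1 mod 4, the ring of integers is ℤ[(1+√-379)/2] with discriminant -379.
disc(K) = -379 is not divisible by 499; 499 is unramified.
Euler's criterion: (-379)^249 mod 499 = 1. Thus (-379|499) = 1.
(-379/499) = 1, so 499 splits.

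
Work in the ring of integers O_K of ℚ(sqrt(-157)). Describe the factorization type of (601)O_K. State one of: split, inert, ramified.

d = -157 ≡ 3 (mod 4), so O_K = ℤ[√-157] and disc(K) = 4d = -628.
Since gcd(601, -628) = 1 the prime 601 does not ramify.
Legendre symbol by Euler's criterion: (-157/601) ≡ (-157)^300 ≡ 1 (mod 601), i.e. (-157/601) = 1.
Legendre symbol 1 ⇒ 601 is split.

p splits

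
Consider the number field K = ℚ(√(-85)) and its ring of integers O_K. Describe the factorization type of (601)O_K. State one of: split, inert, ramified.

inert — (601) stays prime in O_K

-85 mod 4 = 3, hence disc K = 4·(-85) = -340 and O_K = ℤ[√-85].
disc(K) = -340 is not divisible by 601; 601 is unramified.
Legendre symbol by Euler's criterion: (-85/601) ≡ (-85)^300 ≡ 600 (mod 601), i.e. (-85/601) = -1.
d is a non-residue mod p, hence 601 remains inert in O_K.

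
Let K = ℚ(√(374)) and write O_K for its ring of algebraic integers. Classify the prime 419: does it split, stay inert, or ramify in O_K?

419 remains inert

374 mod 4 = 2, hence disc K = 4·374 = 1496 and O_K = ℤ[√374].
Since gcd(419, 1496) = 1 the prime 419 does not ramify.
(374/419) = 374^209 mod 419 = 418, giving Legendre symbol -1.
Legendre symbol -1 ⇒ 419 is inert.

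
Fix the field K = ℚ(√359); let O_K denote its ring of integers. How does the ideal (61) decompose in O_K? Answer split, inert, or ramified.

359 mod 4 = 3, hence disc K = 4·359 = 1436 and O_K = ℤ[√359].
61 ∤ 1436, so 61 is unramified.
Legendre symbol by Euler's criterion: (359/61) ≡ 359^30 ≡ 60 (mod 61), i.e. (359/61) = -1.
Legendre symbol -1 ⇒ 61 is inert.

61 remains inert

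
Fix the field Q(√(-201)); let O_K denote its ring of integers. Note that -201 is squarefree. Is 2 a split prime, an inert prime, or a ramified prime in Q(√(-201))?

2 is ramified

-201 mod 4 = 3, hence disc K = 4·(-201) = -804 and O_K = ℤ[√-201].
Ramification test: 2 | -804. The prime 2 ramifies in K.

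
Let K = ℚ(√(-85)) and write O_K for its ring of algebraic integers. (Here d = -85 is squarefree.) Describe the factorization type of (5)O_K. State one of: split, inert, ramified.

Since -85 ≢ 1 mod 4, the ring of integers is ℤ[√-85] with discriminant 4·(-85) = -340.
disc(K) = -340 = 5·(-68), so p = 5 is ramified.

5 is ramified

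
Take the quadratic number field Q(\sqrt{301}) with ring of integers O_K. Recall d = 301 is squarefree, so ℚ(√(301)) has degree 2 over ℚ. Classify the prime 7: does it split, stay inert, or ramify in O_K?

Since 301 ≡ 1 mod 4, the ring of integers is ℤ[(1+√301)/2] with discriminant 301.
Ramification test: 7 | 301. The prime 7 ramifies in K.

ramified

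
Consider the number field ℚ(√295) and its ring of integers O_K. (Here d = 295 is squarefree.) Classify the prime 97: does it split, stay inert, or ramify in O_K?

97 splits in O_K

d = 295 ≡ 3 (mod 4), so O_K = ℤ[√295] and disc(K) = 4d = 1180.
disc(K) = 1180 is not divisible by 97; 97 is unramified.
Compute (295/97) via Euler: 4^((97-1)/2) mod 97 = 1, so (295/97) = 1.
Legendre symbol 1 ⇒ 97 is split.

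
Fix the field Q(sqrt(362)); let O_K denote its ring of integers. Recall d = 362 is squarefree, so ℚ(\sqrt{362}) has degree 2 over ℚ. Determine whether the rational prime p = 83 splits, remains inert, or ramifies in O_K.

p splits

362 mod 4 = 2, hence disc K = 4·362 = 1448 and O_K = ℤ[√362].
Since gcd(83, 1448) = 1 the prime 83 does not ramify.
(362/83) = 30^41 mod 83 = 1, giving Legendre symbol 1.
Legendre symbol 1 ⇒ 83 is split.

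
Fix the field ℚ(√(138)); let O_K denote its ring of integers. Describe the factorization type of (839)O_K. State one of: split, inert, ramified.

p splits

138 mod 4 = 2, hence disc K = 4·138 = 552 and O_K = ℤ[√138].
839 ∤ 552, so 839 is unramified.
(138/839) = 138^419 mod 839 = 1, giving Legendre symbol 1.
d is a quadratic residue mod p, hence 839 splits in O_K.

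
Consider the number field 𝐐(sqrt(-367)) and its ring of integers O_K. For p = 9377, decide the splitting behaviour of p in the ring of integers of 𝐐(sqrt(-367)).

Since -367 ≡ 1 mod 4, the ring of integers is ℤ[(1+√-367)/2] with discriminant -367.
disc(K) = -367 is not divisible by 9377; 9377 is unramified.
Legendre symbol by Euler's criterion: (-367/9377) ≡ (-367)^4688 ≡ 1 (mod 9377), i.e. (-367/9377) = 1.
d is a quadratic residue mod p, hence 9377 splits in O_K.

split — (9377) = 𝔭₁𝔭₂ with 𝔭₁ ≠ 𝔭₂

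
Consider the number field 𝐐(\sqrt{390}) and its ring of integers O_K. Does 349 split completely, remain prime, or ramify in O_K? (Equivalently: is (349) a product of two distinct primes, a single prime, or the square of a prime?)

390 mod 4 = 2, hence disc K = 4·390 = 1560 and O_K = ℤ[√390].
Since gcd(349, 1560) = 1 the prime 349 does not ramify.
Legendre symbol by Euler's criterion: (390/349) ≡ 390^174 ≡ 1 (mod 349), i.e. (390/349) = 1.
(390/349) = 1, so 349 splits.

349 splits in O_K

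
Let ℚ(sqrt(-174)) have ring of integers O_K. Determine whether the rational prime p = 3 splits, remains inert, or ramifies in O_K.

ramified

Since -174 ≢ 1 mod 4, the ring of integers is ℤ[√-174] with discriminant 4·(-174) = -696.
3 divides disc(K) = -696, so 3 ramifies.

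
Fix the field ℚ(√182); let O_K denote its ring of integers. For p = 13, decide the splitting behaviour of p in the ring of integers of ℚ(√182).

182 mod 4 = 2, hence disc K = 4·182 = 728 and O_K = ℤ[√182].
13 divides disc(K) = 728, so 13 ramifies.

ramified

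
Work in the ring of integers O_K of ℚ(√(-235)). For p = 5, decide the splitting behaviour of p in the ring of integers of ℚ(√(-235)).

-235 mod 4 = 1, hence disc K = -235 and O_K = ℤ[(1+√-235)/2].
5 divides disc(K) = -235, so 5 ramifies.

ramified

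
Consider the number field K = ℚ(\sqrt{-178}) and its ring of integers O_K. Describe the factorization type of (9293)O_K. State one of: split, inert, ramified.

split — (9293) = 𝔭₁𝔭₂ with 𝔭₁ ≠ 𝔭₂

-178 mod 4 = 2, hence disc K = 4·(-178) = -712 and O_K = ℤ[√-178].
9293 ∤ -712, so 9293 is unramified.
Legendre symbol by Euler's criterion: (-178/9293) ≡ (-178)^4646 ≡ 1 (mod 9293), i.e. (-178/9293) = 1.
d is a quadratic residue mod p, hence 9293 splits in O_K.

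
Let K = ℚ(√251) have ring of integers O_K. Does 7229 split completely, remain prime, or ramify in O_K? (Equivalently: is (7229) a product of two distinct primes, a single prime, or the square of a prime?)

251 mod 4 = 3, hence disc K = 4·251 = 1004 and O_K = ℤ[√251].
disc(K) = 1004 is not divisible by 7229; 7229 is unramified.
Compute (251/7229) via Euler: 251^((7229-1)/2) mod 7229 = 1, so (251/7229) = 1.
d is a quadratic residue mod p, hence 7229 splits in O_K.

7229 splits in O_K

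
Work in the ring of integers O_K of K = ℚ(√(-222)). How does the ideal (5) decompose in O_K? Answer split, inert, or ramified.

inert

Since -222 ≢ 1 mod 4, the ring of integers is ℤ[√-222] with discriminant 4·(-222) = -888.
disc(K) = -888 is not divisible by 5; 5 is unramified.
Legendre symbol by Euler's criterion: (-222/5) ≡ (-222)^2 ≡ 4 (mod 5), i.e. (-222/5) = -1.
(-222/5) = -1, so 5 is inert.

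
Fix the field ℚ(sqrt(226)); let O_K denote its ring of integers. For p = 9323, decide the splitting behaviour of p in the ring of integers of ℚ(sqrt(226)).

Since 226 ≢ 1 mod 4, the ring of integers is ℤ[√226] with discriminant 4·226 = 904.
9323 ∤ 904, so 9323 is unramified.
(226/9323) = 226^4661 mod 9323 = 9322, giving Legendre symbol -1.
d is a non-residue mod p, hence 9323 remains inert in O_K.

inert — (9323) stays prime in O_K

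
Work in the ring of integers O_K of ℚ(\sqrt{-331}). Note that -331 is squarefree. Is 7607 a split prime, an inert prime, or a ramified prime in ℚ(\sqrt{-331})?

d = -331 ≡ 1 (mod 4), so O_K = ℤ[(1+√-331)/2] and disc(K) = d = -331.
Since gcd(7607, -331) = 1 the prime 7607 does not ramify.
Euler's criterion: (-331)^3803 mod 7607 = 7606. Thus (-331|7607) = -1.
Legendre symbol -1 ⇒ 7607 is inert.

7607 remains inert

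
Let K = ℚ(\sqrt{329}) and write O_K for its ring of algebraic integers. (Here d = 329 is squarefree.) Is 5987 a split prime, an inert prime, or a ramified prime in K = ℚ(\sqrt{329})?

Since 329 ≡ 1 mod 4, the ring of integers is ℤ[(1+√329)/2] with discriminant 329.
5987 ∤ 329, so 5987 is unramified.
(329/5987) = 329^2993 mod 5987 = 1, giving Legendre symbol 1.
d is a quadratic residue mod p, hence 5987 splits in O_K.

5987 splits in O_K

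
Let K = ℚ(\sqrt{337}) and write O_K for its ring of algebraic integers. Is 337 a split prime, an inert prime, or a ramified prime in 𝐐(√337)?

d = 337 ≡ 1 (mod 4), so O_K = ℤ[(1+√337)/2] and disc(K) = d = 337.
disc(K) = 337 = 337·1, so p = 337 is ramified.

337 is ramified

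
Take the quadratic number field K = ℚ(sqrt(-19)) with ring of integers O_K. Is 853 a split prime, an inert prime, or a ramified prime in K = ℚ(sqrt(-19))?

splits completely

d = -19 ≡ 1 (mod 4), so O_K = ℤ[(1+√-19)/2] and disc(K) = d = -19.
853 ∤ -19, so 853 is unramified.
Compute (-19/853) via Euler: 834^((853-1)/2) mod 853 = 1, so (-19/853) = 1.
Legendre symbol 1 ⇒ 853 is split.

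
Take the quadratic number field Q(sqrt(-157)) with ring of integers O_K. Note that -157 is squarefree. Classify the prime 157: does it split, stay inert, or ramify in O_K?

d = -157 ≡ 3 (mod 4), so O_K = ℤ[√-157] and disc(K) = 4d = -628.
157 divides disc(K) = -628, so 157 ramifies.

ramifies in O_K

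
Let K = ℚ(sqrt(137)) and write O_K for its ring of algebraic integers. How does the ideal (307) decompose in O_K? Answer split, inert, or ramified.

remains prime (inert)

d = 137 ≡ 1 (mod 4), so O_K = ℤ[(1+√137)/2] and disc(K) = d = 137.
Since gcd(307, 137) = 1 the prime 307 does not ramify.
Euler's criterion: 137^153 mod 307 = 306. Thus (137|307) = -1.
d is a non-residue mod p, hence 307 remains inert in O_K.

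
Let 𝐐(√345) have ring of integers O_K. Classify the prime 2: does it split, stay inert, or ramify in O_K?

split — (2) = 𝔭₁𝔭₂ with 𝔭₁ ≠ 𝔭₂

345 mod 4 = 1, hence disc K = 345 and O_K = ℤ[(1+√345)/2].
2 ∤ 345, so 2 is unramified.
Checking d mod 8: 345 ≡ 1. Hence 2 is split in O_K.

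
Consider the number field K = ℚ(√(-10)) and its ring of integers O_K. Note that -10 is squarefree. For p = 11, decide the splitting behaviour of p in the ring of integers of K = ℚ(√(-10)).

d = -10 ≡ 2 (mod 4), so O_K = ℤ[√-10] and disc(K) = 4d = -40.
disc(K) = -40 is not divisible by 11; 11 is unramified.
(-10/11) = 1^5 mod 11 = 1, giving Legendre symbol 1.
d is a quadratic residue mod p, hence 11 splits in O_K.

split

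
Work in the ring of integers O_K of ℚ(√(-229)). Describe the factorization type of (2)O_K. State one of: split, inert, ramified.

d = -229 ≡ 3 (mod 4), so O_K = ℤ[√-229] and disc(K) = 4d = -916.
disc(K) = -916 = 2·(-458), so p = 2 is ramified.

ramified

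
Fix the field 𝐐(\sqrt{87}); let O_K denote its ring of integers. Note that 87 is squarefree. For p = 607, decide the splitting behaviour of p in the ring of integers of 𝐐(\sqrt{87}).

Since 87 ≢ 1 mod 4, the ring of integers is ℤ[√87] with discriminant 4·87 = 348.
disc(K) = 348 is not divisible by 607; 607 is unramified.
(87/607) = 87^303 mod 607 = 1, giving Legendre symbol 1.
(87/607) = 1, so 607 splits.

p splits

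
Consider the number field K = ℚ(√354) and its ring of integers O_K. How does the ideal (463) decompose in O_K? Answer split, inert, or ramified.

d = 354 ≡ 2 (mod 4), so O_K = ℤ[√354] and disc(K) = 4d = 1416.
disc(K) = 1416 is not divisible by 463; 463 is unramified.
Euler's criterion: 354^231 mod 463 = 462. Thus (354|463) = -1.
d is a non-residue mod p, hence 463 remains inert in O_K.

inert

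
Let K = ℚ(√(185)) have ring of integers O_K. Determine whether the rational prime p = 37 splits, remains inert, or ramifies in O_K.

ramifies in O_K

185 mod 4 = 1, hence disc K = 185 and O_K = ℤ[(1+√185)/2].
disc(K) = 185 = 37·5, so p = 37 is ramified.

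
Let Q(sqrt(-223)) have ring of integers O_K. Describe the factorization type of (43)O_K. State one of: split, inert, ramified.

split

Since -223 ≡ 1 mod 4, the ring of integers is ℤ[(1+√-223)/2] with discriminant -223.
disc(K) = -223 is not divisible by 43; 43 is unramified.
(-223/43) = 35^21 mod 43 = 1, giving Legendre symbol 1.
(-223/43) = 1, so 43 splits.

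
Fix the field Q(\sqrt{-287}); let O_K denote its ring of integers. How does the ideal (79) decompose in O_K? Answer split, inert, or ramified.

-287 mod 4 = 1, hence disc K = -287 and O_K = ℤ[(1+√-287)/2].
Since gcd(79, -287) = 1 the prime 79 does not ramify.
Compute (-287/79) via Euler: 29^((79-1)/2) mod 79 = 78, so (-287/79) = -1.
d is a non-residue mod p, hence 79 remains inert in O_K.

79 remains inert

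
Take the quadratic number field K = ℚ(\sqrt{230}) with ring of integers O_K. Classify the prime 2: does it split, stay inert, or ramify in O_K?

d = 230 ≡ 2 (mod 4), so O_K = ℤ[√230] and disc(K) = 4d = 920.
Ramification test: 2 | 920. The prime 2 ramifies in K.

ramified — (2) = 𝔭²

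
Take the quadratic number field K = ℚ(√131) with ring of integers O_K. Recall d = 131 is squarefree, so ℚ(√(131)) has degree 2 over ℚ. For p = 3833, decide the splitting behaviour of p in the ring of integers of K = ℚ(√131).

131 mod 4 = 3, hence disc K = 4·131 = 524 and O_K = ℤ[√131].
Since gcd(3833, 524) = 1 the prime 3833 does not ramify.
(131/3833) = 131^1916 mod 3833 = 1, giving Legendre symbol 1.
d is a quadratic residue mod p, hence 3833 splits in O_K.

split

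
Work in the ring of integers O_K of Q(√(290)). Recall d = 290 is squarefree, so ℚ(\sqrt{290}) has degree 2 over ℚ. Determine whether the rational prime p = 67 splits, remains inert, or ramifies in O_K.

290 mod 4 = 2, hence disc K = 4·290 = 1160 and O_K = ℤ[√290].
disc(K) = 1160 is not divisible by 67; 67 is unramified.
Euler's criterion: 290^33 mod 67 = 1. Thus (290|67) = 1.
Legendre symbol 1 ⇒ 67 is split.

p splits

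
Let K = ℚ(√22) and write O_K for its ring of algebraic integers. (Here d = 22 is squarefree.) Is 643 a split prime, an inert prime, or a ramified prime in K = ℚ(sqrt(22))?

splits completely

22 mod 4 = 2, hence disc K = 4·22 = 88 and O_K = ℤ[√22].
disc(K) = 88 is not divisible by 643; 643 is unramified.
Euler's criterion: 22^321 mod 643 = 1. Thus (22|643) = 1.
Legendre symbol 1 ⇒ 643 is split.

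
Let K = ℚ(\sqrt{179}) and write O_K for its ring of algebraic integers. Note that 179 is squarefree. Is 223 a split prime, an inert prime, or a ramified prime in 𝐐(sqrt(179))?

d = 179 ≡ 3 (mod 4), so O_K = ℤ[√179] and disc(K) = 4d = 716.
223 ∤ 716, so 223 is unramified.
(179/223) = 179^111 mod 223 = 1, giving Legendre symbol 1.
(179/223) = 1, so 223 splits.

split — (223) = 𝔭₁𝔭₂ with 𝔭₁ ≠ 𝔭₂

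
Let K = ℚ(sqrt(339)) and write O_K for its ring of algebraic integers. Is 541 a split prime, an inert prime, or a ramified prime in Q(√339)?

p is inert

Since 339 ≢ 1 mod 4, the ring of integers is ℤ[√339] with discriminant 4·339 = 1356.
disc(K) = 1356 is not divisible by 541; 541 is unramified.
(339/541) = 339^270 mod 541 = 540, giving Legendre symbol -1.
d is a non-residue mod p, hence 541 remains inert in O_K.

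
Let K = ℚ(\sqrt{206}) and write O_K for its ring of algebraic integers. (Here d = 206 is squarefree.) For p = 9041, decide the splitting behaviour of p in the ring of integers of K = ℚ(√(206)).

9041 remains inert

d = 206 ≡ 2 (mod 4), so O_K = ℤ[√206] and disc(K) = 4d = 824.
Since gcd(9041, 824) = 1 the prime 9041 does not ramify.
(206/9041) = 206^4520 mod 9041 = 9040, giving Legendre symbol -1.
d is a non-residue mod p, hence 9041 remains inert in O_K.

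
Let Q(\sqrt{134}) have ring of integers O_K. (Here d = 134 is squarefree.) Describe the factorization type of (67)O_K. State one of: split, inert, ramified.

Since 134 ≢ 1 mod 4, the ring of integers is ℤ[√134] with discriminant 4·134 = 536.
67 divides disc(K) = 536, so 67 ramifies.

p ramifies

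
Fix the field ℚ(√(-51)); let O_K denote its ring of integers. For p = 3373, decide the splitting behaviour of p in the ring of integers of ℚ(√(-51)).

inert

-51 mod 4 = 1, hence disc K = -51 and O_K = ℤ[(1+√-51)/2].
Since gcd(3373, -51) = 1 the prime 3373 does not ramify.
Legendre symbol by Euler's criterion: (-51/3373) ≡ (-51)^1686 ≡ 3372 (mod 3373), i.e. (-51/3373) = -1.
(-51/3373) = -1, so 3373 is inert.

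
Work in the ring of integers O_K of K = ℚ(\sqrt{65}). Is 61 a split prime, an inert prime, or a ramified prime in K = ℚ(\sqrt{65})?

65 mod 4 = 1, hence disc K = 65 and O_K = ℤ[(1+√65)/2].
61 ∤ 65, so 61 is unramified.
Legendre symbol by Euler's criterion: (65/61) ≡ 65^30 ≡ 1 (mod 61), i.e. (65/61) = 1.
(65/61) = 1, so 61 splits.

61 splits in O_K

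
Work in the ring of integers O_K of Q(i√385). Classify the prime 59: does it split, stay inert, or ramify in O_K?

split

d = -385 ≡ 3 (mod 4), so O_K = ℤ[√-385] and disc(K) = 4d = -1540.
59 ∤ -1540, so 59 is unramified.
Legendre symbol by Euler's criterion: (-385/59) ≡ (-385)^29 ≡ 1 (mod 59), i.e. (-385/59) = 1.
(-385/59) = 1, so 59 splits.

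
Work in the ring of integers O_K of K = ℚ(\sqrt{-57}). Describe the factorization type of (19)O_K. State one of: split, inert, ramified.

p ramifies

-57 mod 4 = 3, hence disc K = 4·(-57) = -228 and O_K = ℤ[√-57].
19 divides disc(K) = -228, so 19 ramifies.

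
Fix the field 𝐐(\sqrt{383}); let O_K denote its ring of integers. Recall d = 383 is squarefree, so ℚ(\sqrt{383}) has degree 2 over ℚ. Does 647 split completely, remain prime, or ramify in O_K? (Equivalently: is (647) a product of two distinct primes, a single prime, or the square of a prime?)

647 splits in O_K

d = 383 ≡ 3 (mod 4), so O_K = ℤ[√383] and disc(K) = 4d = 1532.
Since gcd(647, 1532) = 1 the prime 647 does not ramify.
Compute (383/647) via Euler: 383^((647-1)/2) mod 647 = 1, so (383/647) = 1.
Legendre symbol 1 ⇒ 647 is split.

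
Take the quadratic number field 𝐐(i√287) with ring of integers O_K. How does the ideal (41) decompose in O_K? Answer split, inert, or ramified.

Since -287 ≡ 1 mod 4, the ring of integers is ℤ[(1+√-287)/2] with discriminant -287.
disc(K) = -287 = 41·(-7), so p = 41 is ramified.

p ramifies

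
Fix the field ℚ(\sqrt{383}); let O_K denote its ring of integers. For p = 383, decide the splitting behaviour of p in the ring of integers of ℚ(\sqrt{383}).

ramified

383 mod 4 = 3, hence disc K = 4·383 = 1532 and O_K = ℤ[√383].
disc(K) = 1532 = 383·4, so p = 383 is ramified.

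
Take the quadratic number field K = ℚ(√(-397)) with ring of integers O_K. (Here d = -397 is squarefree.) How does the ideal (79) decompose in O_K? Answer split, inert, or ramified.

d = -397 ≡ 3 (mod 4), so O_K = ℤ[√-397] and disc(K) = 4d = -1588.
Since gcd(79, -1588) = 1 the prime 79 does not ramify.
Compute (-397/79) via Euler: 77^((79-1)/2) mod 79 = 78, so (-397/79) = -1.
(-397/79) = -1, so 79 is inert.

inert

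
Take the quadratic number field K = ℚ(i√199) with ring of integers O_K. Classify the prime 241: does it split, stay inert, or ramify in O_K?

241 remains inert

Since -199 ≡ 1 mod 4, the ring of integers is ℤ[(1+√-199)/2] with discriminant -199.
Since gcd(241, -199) = 1 the prime 241 does not ramify.
Euler's criterion: (-199)^120 mod 241 = 240. Thus (-199|241) = -1.
(-199/241) = -1, so 241 is inert.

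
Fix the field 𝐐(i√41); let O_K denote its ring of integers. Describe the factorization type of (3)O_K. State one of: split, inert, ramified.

split

Since -41 ≢ 1 mod 4, the ring of integers is ℤ[√-41] with discriminant 4·(-41) = -164.
disc(K) = -164 is not divisible by 3; 3 is unramified.
Euler's criterion: (-41)^1 mod 3 = 1. Thus (-41|3) = 1.
d is a quadratic residue mod p, hence 3 splits in O_K.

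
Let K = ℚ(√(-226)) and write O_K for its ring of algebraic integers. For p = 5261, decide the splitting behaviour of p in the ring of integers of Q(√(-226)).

5261 remains inert

Since -226 ≢ 1 mod 4, the ring of integers is ℤ[√-226] with discriminant 4·(-226) = -904.
disc(K) = -904 is not divisible by 5261; 5261 is unramified.
Compute (-226/5261) via Euler: 5035^((5261-1)/2) mod 5261 = 5260, so (-226/5261) = -1.
(-226/5261) = -1, so 5261 is inert.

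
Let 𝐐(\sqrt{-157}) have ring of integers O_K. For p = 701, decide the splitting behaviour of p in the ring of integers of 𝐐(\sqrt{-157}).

701 remains inert

d = -157 ≡ 3 (mod 4), so O_K = ℤ[√-157] and disc(K) = 4d = -628.
701 ∤ -628, so 701 is unramified.
(-157/701) = 544^350 mod 701 = 700, giving Legendre symbol -1.
(-157/701) = -1, so 701 is inert.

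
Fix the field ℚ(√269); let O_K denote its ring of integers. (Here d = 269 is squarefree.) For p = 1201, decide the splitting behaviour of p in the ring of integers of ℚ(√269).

Since 269 ≡ 1 mod 4, the ring of integers is ℤ[(1+√269)/2] with discriminant 269.
disc(K) = 269 is not divisible by 1201; 1201 is unramified.
Compute (269/1201) via Euler: 269^((1201-1)/2) mod 1201 = 1, so (269/1201) = 1.
d is a quadratic residue mod p, hence 1201 splits in O_K.

p splits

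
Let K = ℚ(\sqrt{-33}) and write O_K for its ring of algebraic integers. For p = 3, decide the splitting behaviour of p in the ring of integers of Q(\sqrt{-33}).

ramified

-33 mod 4 = 3, hence disc K = 4·(-33) = -132 and O_K = ℤ[√-33].
3 divides disc(K) = -132, so 3 ramifies.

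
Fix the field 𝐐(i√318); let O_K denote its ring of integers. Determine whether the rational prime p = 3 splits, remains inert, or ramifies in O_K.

p ramifies

-318 mod 4 = 2, hence disc K = 4·(-318) = -1272 and O_K = ℤ[√-318].
Ramification test: 3 | -1272. The prime 3 ramifies in K.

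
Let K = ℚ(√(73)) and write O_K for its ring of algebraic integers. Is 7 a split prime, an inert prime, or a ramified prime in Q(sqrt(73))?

d = 73 ≡ 1 (mod 4), so O_K = ℤ[(1+√73)/2] and disc(K) = d = 73.
7 ∤ 73, so 7 is unramified.
Compute (73/7) via Euler: 3^((7-1)/2) mod 7 = 6, so (73/7) = -1.
Legendre symbol -1 ⇒ 7 is inert.

inert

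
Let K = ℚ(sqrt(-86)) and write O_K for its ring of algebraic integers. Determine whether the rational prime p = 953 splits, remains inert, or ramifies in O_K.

inert

d = -86 ≡ 2 (mod 4), so O_K = ℤ[√-86] and disc(K) = 4d = -344.
953 ∤ -344, so 953 is unramified.
Compute (-86/953) via Euler: 867^((953-1)/2) mod 953 = 952, so (-86/953) = -1.
(-86/953) = -1, so 953 is inert.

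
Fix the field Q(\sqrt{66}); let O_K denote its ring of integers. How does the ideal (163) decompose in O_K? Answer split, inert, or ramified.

remains prime (inert)

Since 66 ≢ 1 mod 4, the ring of integers is ℤ[√66] with discriminant 4·66 = 264.
163 ∤ 264, so 163 is unramified.
Euler's criterion: 66^81 mod 163 = 162. Thus (66|163) = -1.
d is a non-residue mod p, hence 163 remains inert in O_K.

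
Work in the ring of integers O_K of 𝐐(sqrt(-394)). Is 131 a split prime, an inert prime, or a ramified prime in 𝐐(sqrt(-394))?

Since -394 ≢ 1 mod 4, the ring of integers is ℤ[√-394] with discriminant 4·(-394) = -1576.
disc(K) = -1576 is not divisible by 131; 131 is unramified.
Euler's criterion: (-394)^65 mod 131 = 130. Thus (-394|131) = -1.
d is a non-residue mod p, hence 131 remains inert in O_K.

remains prime (inert)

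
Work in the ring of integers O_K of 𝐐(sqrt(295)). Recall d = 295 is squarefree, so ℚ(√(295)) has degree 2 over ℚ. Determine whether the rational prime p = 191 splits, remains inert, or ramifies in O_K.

p splits

d = 295 ≡ 3 (mod 4), so O_K = ℤ[√295] and disc(K) = 4d = 1180.
disc(K) = 1180 is not divisible by 191; 191 is unramified.
Euler's criterion: 295^95 mod 191 = 1. Thus (295|191) = 1.
d is a quadratic residue mod p, hence 191 splits in O_K.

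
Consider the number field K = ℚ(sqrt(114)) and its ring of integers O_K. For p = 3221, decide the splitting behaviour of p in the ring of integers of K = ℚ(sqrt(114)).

Since 114 ≢ 1 mod 4, the ring of integers is ℤ[√114] with discriminant 4·114 = 456.
Since gcd(3221, 456) = 1 the prime 3221 does not ramify.
Compute (114/3221) via Euler: 114^((3221-1)/2) mod 3221 = 3220, so (114/3221) = -1.
(114/3221) = -1, so 3221 is inert.

inert — (3221) stays prime in O_K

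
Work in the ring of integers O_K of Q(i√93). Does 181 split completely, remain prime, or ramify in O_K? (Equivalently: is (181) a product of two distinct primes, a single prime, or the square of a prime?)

d = -93 ≡ 3 (mod 4), so O_K = ℤ[√-93] and disc(K) = 4d = -372.
disc(K) = -372 is not divisible by 181; 181 is unramified.
(-93/181) = 88^90 mod 181 = 180, giving Legendre symbol -1.
Legendre symbol -1 ⇒ 181 is inert.

p is inert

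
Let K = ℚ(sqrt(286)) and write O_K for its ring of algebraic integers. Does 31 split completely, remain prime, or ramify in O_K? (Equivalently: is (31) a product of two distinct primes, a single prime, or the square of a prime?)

286 mod 4 = 2, hence disc K = 4·286 = 1144 and O_K = ℤ[√286].
31 ∤ 1144, so 31 is unramified.
(286/31) = 7^15 mod 31 = 1, giving Legendre symbol 1.
Legendre symbol 1 ⇒ 31 is split.

31 splits in O_K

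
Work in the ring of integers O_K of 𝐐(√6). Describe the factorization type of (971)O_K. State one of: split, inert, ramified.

inert

Since 6 ≢ 1 mod 4, the ring of integers is ℤ[√6] with discriminant 4·6 = 24.
disc(K) = 24 is not divisible by 971; 971 is unramified.
Compute (6/971) via Euler: 6^((971-1)/2) mod 971 = 970, so (6/971) = -1.
(6/971) = -1, so 971 is inert.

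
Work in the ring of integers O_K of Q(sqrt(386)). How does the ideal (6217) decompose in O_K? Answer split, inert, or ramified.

386 mod 4 = 2, hence disc K = 4·386 = 1544 and O_K = ℤ[√386].
6217 ∤ 1544, so 6217 is unramified.
Euler's criterion: 386^3108 mod 6217 = 6216. Thus (386|6217) = -1.
Legendre symbol -1 ⇒ 6217 is inert.

remains prime (inert)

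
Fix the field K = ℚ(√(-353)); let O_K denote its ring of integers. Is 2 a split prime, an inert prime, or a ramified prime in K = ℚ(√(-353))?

ramified — (2) = 𝔭²

-353 mod 4 = 3, hence disc K = 4·(-353) = -1412 and O_K = ℤ[√-353].
Ramification test: 2 | -1412. The prime 2 ramifies in K.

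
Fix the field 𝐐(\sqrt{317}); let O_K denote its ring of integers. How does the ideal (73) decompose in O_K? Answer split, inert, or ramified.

split

317 mod 4 = 1, hence disc K = 317 and O_K = ℤ[(1+√317)/2].
Since gcd(73, 317) = 1 the prime 73 does not ramify.
Compute (317/73) via Euler: 25^((73-1)/2) mod 73 = 1, so (317/73) = 1.
(317/73) = 1, so 73 splits.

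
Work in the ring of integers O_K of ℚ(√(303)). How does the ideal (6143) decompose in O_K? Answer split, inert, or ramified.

Since 303 ≢ 1 mod 4, the ring of integers is ℤ[√303] with discriminant 4·303 = 1212.
Since gcd(6143, 1212) = 1 the prime 6143 does not ramify.
(303/6143) = 303^3071 mod 6143 = 6142, giving Legendre symbol -1.
d is a non-residue mod p, hence 6143 remains inert in O_K.

remains prime (inert)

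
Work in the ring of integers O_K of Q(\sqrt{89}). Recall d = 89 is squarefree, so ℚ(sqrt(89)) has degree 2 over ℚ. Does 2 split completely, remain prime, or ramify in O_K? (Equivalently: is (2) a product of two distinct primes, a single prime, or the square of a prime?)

Since 89 ≡ 1 mod 4, the ring of integers is ℤ[(1+√89)/2] with discriminant 89.
2 ∤ 89, so 2 is unramified.
For p = 2 with d ≡ 1 (mod 4): d mod 8 = 1, so 2 splits.

2 splits in O_K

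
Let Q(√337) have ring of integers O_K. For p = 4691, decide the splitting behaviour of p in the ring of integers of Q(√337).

337 mod 4 = 1, hence disc K = 337 and O_K = ℤ[(1+√337)/2].
disc(K) = 337 is not divisible by 4691; 4691 is unramified.
(337/4691) = 337^2345 mod 4691 = 1, giving Legendre symbol 1.
(337/4691) = 1, so 4691 splits.

split — (4691) = 𝔭₁𝔭₂ with 𝔭₁ ≠ 𝔭₂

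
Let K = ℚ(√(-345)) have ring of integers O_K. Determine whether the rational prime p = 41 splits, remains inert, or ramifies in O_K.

d = -345 ≡ 3 (mod 4), so O_K = ℤ[√-345] and disc(K) = 4d = -1380.
disc(K) = -1380 is not divisible by 41; 41 is unramified.
Euler's criterion: (-345)^20 mod 41 = 40. Thus (-345|41) = -1.
d is a non-residue mod p, hence 41 remains inert in O_K.

p is inert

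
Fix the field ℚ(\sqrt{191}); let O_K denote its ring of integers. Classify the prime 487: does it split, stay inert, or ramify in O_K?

Since 191 ≢ 1 mod 4, the ring of integers is ℤ[√191] with discriminant 4·191 = 764.
487 ∤ 764, so 487 is unramified.
(191/487) = 191^243 mod 487 = 1, giving Legendre symbol 1.
d is a quadratic residue mod p, hence 487 splits in O_K.

split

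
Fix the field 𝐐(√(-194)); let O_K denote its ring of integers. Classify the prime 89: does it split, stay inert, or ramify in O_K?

split

d = -194 ≡ 2 (mod 4), so O_K = ℤ[√-194] and disc(K) = 4d = -776.
89 ∤ -776, so 89 is unramified.
(-194/89) = 73^44 mod 89 = 1, giving Legendre symbol 1.
d is a quadratic residue mod p, hence 89 splits in O_K.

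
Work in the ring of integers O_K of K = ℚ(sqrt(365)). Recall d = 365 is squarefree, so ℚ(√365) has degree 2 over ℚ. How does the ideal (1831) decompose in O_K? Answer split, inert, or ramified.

365 mod 4 = 1, hence disc K = 365 and O_K = ℤ[(1+√365)/2].
1831 ∤ 365, so 1831 is unramified.
Euler's criterion: 365^915 mod 1831 = 1. Thus (365|1831) = 1.
d is a quadratic residue mod p, hence 1831 splits in O_K.

splits completely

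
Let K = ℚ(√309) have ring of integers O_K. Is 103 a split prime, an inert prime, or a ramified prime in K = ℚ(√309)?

p ramifies

Since 309 ≡ 1 mod 4, the ring of integers is ℤ[(1+√309)/2] with discriminant 309.
Ramification test: 103 | 309. The prime 103 ramifies in K.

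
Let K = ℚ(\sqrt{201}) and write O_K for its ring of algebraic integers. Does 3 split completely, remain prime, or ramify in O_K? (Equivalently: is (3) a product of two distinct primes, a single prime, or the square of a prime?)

p ramifies

d = 201 ≡ 1 (mod 4), so O_K = ℤ[(1+√201)/2] and disc(K) = d = 201.
Ramification test: 3 | 201. The prime 3 ramifies in K.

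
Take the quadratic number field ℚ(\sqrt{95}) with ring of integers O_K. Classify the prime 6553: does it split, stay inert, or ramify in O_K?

remains prime (inert)

95 mod 4 = 3, hence disc K = 4·95 = 380 and O_K = ℤ[√95].
Since gcd(6553, 380) = 1 the prime 6553 does not ramify.
Compute (95/6553) via Euler: 95^((6553-1)/2) mod 6553 = 6552, so (95/6553) = -1.
Legendre symbol -1 ⇒ 6553 is inert.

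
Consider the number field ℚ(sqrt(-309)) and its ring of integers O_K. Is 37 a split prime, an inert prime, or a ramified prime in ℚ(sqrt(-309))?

d = -309 ≡ 3 (mod 4), so O_K = ℤ[√-309] and disc(K) = 4d = -1236.
disc(K) = -1236 is not divisible by 37; 37 is unramified.
Legendre symbol by Euler's criterion: (-309/37) ≡ (-309)^18 ≡ 36 (mod 37), i.e. (-309/37) = -1.
d is a non-residue mod p, hence 37 remains inert in O_K.

p is inert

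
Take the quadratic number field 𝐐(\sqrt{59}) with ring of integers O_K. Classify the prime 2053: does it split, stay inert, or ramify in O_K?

inert

d = 59 ≡ 3 (mod 4), so O_K = ℤ[√59] and disc(K) = 4d = 236.
2053 ∤ 236, so 2053 is unramified.
Euler's criterion: 59^1026 mod 2053 = 2052. Thus (59|2053) = -1.
Legendre symbol -1 ⇒ 2053 is inert.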